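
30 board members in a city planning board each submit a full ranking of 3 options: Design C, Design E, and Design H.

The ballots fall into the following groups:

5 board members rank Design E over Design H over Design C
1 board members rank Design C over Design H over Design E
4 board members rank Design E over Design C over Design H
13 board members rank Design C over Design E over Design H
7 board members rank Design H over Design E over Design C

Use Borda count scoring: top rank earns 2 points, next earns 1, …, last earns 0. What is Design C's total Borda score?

32

Borda scores:
  Design C: 5·0 + 2 + 4·1 + 13·2 + 7·0 = 32
  Design E: 5·2 + 0 + 4·2 + 13·1 + 7·1 = 38
  Design H: 5·1 + 1 + 4·0 + 13·0 + 7·2 = 20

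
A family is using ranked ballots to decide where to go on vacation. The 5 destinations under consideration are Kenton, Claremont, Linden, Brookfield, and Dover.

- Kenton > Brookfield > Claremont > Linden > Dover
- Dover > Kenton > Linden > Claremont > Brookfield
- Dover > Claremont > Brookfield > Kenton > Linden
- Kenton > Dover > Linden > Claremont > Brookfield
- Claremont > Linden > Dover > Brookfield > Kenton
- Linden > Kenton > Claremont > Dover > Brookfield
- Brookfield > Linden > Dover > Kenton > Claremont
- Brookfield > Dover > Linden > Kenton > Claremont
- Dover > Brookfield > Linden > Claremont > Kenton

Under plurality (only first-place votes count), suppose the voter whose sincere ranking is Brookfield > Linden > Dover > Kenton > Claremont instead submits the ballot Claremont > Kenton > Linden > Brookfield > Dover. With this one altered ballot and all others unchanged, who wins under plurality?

Dover

First-place totals with the altered ballot: Kenton 2, Claremont 2, Linden 1, Brookfield 1, Dover 3.
The winner is unchanged: still Dover.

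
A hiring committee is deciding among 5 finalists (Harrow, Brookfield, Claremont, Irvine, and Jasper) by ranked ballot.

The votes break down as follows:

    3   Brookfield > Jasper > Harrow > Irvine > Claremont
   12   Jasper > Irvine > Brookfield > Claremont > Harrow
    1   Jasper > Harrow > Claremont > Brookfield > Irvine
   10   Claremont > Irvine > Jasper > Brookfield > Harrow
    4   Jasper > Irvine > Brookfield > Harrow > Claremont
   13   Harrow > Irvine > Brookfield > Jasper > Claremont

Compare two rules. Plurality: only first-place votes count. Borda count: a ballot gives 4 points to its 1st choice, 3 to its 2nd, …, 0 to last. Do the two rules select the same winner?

No

Plurality first-place counts: Harrow 13, Brookfield 3, Claremont 10, Irvine 0, Jasper 17 → Jasper.
Borda totals: Harrow 65, Brookfield 81, Claremont 54, Irvine 120, Jasper 110 → Irvine.
The two rules disagree: plurality picks Jasper, Borda picks Irvine.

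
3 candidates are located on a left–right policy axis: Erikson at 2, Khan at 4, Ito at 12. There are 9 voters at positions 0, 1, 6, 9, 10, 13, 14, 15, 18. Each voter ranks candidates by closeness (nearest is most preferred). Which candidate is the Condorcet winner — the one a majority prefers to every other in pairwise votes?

With single-peaked preferences on a line, the Condorcet winner is the candidate closest to the median voter.
The median voter (position 10) is closest to Ito at 12.
Check: Ito vs Erikson — voters closer to Ito: 6 of 9.

Ito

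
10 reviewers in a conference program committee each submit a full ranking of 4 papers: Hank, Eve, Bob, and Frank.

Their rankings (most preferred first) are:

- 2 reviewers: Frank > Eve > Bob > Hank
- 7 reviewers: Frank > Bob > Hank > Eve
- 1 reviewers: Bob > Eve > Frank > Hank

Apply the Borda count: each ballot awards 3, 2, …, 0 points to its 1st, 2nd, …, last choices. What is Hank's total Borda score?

7

Borda scores:
  Hank: 2·0 + 7·1 + 0 = 7
  Eve: 2·2 + 7·0 + 2 = 6
  Bob: 2·1 + 7·2 + 3 = 19
  Frank: 2·3 + 7·3 + 1 = 28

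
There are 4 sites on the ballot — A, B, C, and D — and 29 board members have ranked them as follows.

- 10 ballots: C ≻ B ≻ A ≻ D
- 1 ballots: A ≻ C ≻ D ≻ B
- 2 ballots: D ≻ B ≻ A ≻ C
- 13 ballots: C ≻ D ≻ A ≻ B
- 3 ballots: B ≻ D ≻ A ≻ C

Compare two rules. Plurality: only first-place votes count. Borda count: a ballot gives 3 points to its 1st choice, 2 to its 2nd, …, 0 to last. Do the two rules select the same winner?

Yes

Plurality first-place counts: A 1, B 3, C 23, D 2 → C.
Borda totals: A 31, B 33, C 71, D 39 → C.
The two rules agree on C.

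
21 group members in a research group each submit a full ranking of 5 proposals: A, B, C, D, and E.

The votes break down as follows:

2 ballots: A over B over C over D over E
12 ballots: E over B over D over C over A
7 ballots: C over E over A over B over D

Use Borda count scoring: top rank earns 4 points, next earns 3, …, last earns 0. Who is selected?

Borda scores:
  A: 2·4 + 12·0 + 7·2 = 22
  B: 2·3 + 12·3 + 7·1 = 49
  C: 2·2 + 12·1 + 7·4 = 44
  D: 2·1 + 12·2 + 7·0 = 26
  E: 2·0 + 12·4 + 7·3 = 69
E has the highest total.

E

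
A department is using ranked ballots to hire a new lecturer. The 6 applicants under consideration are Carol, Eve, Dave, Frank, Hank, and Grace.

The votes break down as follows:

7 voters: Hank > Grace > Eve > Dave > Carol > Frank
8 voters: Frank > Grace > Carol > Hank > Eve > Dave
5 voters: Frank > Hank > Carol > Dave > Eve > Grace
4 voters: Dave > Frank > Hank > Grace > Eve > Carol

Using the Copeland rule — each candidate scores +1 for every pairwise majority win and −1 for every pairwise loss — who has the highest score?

Frank

Pairwise results:
  Carol vs Eve: Carol wins 13–11.
  Carol vs Dave: Carol wins 13–11.
  Carol vs Frank: Frank wins 17–7.
  Carol vs Hank: Hank wins 16–8.
  Carol vs Grace: Grace wins 19–5.
  Eve vs Dave: Eve wins 15–9.
  Eve vs Frank: Frank wins 17–7.
  Eve vs Hank: Hank wins 24–0.
  Eve vs Grace: Grace wins 19–5.
  Dave vs Frank: Frank wins 13–11.
  Dave vs Hank: Hank wins 20–4.
  Dave vs Grace: Grace wins 15–9.
  Frank vs Hank: Frank wins 17–7.
  Frank vs Grace: Frank wins 17–7.
  Hank vs Grace: Hank wins 16–8.
Copeland scores (wins − losses):
  Carol: 2 − 3 = -1
  Eve: 1 − 4 = -3
  Dave: 0 − 5 = -5
  Frank: 5 − 0 = 5
  Hank: 4 − 1 = 3
  Grace: 3 − 2 = 1
Frank has the best Copeland score.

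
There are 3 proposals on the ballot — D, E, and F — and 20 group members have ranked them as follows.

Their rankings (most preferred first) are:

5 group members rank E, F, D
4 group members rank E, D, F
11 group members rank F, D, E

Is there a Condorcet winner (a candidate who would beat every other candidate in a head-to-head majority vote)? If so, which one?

Head-to-head results (20 voters total):
D vs E: D wins 11–9.
D vs F: F wins 16–4.
E vs F: F wins 11–9.
F beats each rival — D (16–4), E (11–9) — so F is the Condorcet winner.

F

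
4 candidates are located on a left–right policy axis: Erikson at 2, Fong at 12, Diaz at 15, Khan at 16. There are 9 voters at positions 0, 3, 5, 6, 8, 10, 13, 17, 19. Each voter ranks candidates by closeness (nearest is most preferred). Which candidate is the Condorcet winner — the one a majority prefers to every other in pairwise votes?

Fong

With single-peaked preferences on a line, the Condorcet winner is the candidate closest to the median voter.
The median voter (position 8) is closest to Fong at 12.
Check: Fong vs Erikson — voters closer to Fong: 5 of 9.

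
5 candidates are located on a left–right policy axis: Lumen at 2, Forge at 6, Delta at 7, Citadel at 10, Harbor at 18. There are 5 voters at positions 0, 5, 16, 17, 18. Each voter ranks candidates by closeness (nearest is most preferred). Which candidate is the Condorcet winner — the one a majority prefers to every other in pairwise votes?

Harbor

With single-peaked preferences on a line, the Condorcet winner is the candidate closest to the median voter.
The median voter (position 16) is closest to Harbor at 18.
Check: Harbor vs Citadel — voters closer to Harbor: 3 of 5.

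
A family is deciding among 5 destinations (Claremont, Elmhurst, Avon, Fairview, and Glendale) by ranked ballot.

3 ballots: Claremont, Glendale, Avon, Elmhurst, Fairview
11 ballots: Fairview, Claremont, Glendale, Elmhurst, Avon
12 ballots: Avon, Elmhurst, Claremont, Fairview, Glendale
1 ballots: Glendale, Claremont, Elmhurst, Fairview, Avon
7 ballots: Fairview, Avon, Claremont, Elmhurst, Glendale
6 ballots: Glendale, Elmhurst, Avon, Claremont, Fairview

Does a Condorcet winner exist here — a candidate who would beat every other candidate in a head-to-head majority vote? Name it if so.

There is no Condorcet winner

Head-to-head results (40 voters total):
Claremont vs Elmhurst: Claremont wins 22–18.
Claremont vs Avon: Avon wins 25–15.
Claremont vs Fairview: Claremont wins 22–18.
Claremont vs Glendale: Claremont wins 33–7.
Elmhurst vs Avon: Avon wins 22–18.
Elmhurst vs Fairview: Elmhurst wins 22–18.
Elmhurst vs Glendale: Glendale wins 21–19.
Avon vs Fairview: Avon wins 21–19.
Avon vs Glendale: Glendale wins 21–19.
Fairview vs Glendale: Fairview wins 30–10.
No candidate beats all others: Claremont beats Glendale beats Avon beats Claremont, a majority cycle.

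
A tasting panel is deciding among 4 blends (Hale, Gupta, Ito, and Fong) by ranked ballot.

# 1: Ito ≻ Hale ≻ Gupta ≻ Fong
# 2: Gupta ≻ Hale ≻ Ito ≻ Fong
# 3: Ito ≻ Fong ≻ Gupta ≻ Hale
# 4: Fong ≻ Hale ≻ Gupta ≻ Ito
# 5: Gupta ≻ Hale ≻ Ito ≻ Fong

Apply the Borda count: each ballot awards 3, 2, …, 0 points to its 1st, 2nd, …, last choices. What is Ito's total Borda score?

Borda scores:
  Hale: 2 + 2 + 0 + 2 + 2 = 8
  Gupta: 1 + 3 + 1 + 1 + 3 = 9
  Ito: 3 + 1 + 3 + 0 + 1 = 8
  Fong: 0 + 0 + 2 + 3 + 0 = 5

8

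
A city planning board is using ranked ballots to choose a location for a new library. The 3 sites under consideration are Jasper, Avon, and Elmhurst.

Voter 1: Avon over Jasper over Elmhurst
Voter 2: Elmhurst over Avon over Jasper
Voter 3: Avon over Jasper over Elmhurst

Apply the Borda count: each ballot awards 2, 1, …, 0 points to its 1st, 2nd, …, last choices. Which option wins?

Borda scores:
  Jasper: 1 + 0 + 1 = 2
  Avon: 2 + 1 + 2 = 5
  Elmhurst: 0 + 2 + 0 = 2
Avon has the highest total.

Avon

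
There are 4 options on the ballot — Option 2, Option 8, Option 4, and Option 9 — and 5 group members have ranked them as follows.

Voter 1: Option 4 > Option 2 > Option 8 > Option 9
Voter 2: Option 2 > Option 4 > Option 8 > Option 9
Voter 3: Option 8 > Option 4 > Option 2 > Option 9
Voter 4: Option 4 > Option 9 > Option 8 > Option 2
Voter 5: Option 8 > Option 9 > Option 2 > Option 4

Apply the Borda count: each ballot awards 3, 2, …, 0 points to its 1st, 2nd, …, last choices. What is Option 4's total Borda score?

Borda scores:
  Option 2: 2 + 3 + 1 + 0 + 1 = 7
  Option 8: 1 + 1 + 3 + 1 + 3 = 9
  Option 4: 3 + 2 + 2 + 3 + 0 = 10
  Option 9: 0 + 0 + 0 + 2 + 2 = 4

10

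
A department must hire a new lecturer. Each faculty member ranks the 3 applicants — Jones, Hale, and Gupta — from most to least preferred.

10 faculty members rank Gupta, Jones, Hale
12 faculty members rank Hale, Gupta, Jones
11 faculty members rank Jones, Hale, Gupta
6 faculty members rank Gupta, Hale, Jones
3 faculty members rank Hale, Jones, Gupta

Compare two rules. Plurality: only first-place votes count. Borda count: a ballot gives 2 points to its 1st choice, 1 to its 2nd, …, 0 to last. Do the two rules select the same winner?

No

Plurality first-place counts: Jones 11, Hale 15, Gupta 16 → Gupta.
Borda totals: Jones 35, Hale 47, Gupta 44 → Hale.
The two rules disagree: plurality picks Gupta, Borda picks Hale.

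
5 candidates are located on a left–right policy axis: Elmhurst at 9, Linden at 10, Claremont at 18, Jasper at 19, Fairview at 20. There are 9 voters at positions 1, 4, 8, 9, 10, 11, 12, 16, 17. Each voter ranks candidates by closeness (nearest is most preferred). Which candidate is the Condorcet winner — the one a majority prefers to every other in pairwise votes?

With single-peaked preferences on a line, the Condorcet winner is the candidate closest to the median voter.
The median voter (position 10) is closest to Linden at 10.
Check: Linden vs Elmhurst — voters closer to Linden: 5 of 9.

Linden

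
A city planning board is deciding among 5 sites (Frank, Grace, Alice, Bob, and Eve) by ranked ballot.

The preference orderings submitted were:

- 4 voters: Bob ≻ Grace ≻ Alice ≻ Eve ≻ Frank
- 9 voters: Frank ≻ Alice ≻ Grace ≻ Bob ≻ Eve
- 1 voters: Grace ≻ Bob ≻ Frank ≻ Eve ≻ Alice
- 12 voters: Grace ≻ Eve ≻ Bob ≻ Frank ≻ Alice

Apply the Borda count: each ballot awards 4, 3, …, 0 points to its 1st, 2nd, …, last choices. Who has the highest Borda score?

Grace

Borda scores:
  Frank: 4·0 + 9·4 + 2 + 12·1 = 50
  Grace: 4·3 + 9·2 + 4 + 12·4 = 82
  Alice: 4·2 + 9·3 + 0 + 12·0 = 35
  Bob: 4·4 + 9·1 + 3 + 12·2 = 52
  Eve: 4·1 + 9·0 + 1 + 12·3 = 41
Grace has the highest total.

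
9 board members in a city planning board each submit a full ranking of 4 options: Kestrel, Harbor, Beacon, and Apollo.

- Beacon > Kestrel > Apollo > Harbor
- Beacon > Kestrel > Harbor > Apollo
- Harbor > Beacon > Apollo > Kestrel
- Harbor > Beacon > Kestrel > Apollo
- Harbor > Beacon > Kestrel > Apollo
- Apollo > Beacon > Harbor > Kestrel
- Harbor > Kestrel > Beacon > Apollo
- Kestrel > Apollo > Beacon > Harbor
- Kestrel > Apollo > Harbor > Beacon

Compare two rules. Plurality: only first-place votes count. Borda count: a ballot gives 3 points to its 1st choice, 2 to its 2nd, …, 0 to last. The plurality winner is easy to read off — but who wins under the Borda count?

Plurality first-place counts: Kestrel 2, Harbor 4, Beacon 2, Apollo 1 → Harbor.
Borda totals: Kestrel 14, Harbor 15, Beacon 16, Apollo 9 → Beacon.

Beacon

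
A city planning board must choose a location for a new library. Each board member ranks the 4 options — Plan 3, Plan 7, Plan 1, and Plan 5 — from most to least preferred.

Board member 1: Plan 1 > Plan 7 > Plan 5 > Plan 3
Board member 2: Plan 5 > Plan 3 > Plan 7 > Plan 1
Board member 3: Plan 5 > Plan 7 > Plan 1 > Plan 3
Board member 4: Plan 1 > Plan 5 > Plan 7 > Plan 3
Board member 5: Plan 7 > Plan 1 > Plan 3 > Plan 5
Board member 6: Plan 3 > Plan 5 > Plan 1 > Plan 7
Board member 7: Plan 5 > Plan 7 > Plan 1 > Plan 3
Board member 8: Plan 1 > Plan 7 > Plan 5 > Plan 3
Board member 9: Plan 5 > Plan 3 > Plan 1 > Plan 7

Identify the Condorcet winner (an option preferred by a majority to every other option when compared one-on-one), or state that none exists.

Plan 5

Head-to-head results (9 voters total):
Plan 3 vs Plan 7: Plan 7 wins 6–3.
Plan 3 vs Plan 1: Plan 1 wins 6–3.
Plan 3 vs Plan 5: Plan 5 wins 7–2.
Plan 7 vs Plan 1: Plan 1 wins 5–4.
Plan 7 vs Plan 5: Plan 5 wins 6–3.
Plan 1 vs Plan 5: Plan 5 wins 5–4.
Plan 5 beats each rival — Plan 3 (7–2), Plan 7 (6–3), Plan 1 (5–4) — so Plan 5 is the Condorcet winner.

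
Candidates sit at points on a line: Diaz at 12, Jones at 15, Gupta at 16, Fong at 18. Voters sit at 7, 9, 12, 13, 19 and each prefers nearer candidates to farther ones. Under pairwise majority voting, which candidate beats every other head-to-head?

Diaz

With single-peaked preferences on a line, the Condorcet winner is the candidate closest to the median voter.
The median voter (position 12) is closest to Diaz at 12.
Check: Diaz vs Jones — voters closer to Diaz: 4 of 5.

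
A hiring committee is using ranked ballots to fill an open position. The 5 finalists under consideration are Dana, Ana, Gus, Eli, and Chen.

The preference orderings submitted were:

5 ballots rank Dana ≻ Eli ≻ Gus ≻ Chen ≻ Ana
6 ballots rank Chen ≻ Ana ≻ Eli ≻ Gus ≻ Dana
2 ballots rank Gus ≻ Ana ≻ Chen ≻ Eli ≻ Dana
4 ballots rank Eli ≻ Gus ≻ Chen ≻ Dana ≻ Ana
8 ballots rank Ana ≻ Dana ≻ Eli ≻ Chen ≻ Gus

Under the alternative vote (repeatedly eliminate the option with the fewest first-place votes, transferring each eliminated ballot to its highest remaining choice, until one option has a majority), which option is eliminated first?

Round 1: Ana 8, Chen 6, Dana 5, Eli 4, Gus 2. Gus has the fewest and is eliminated.
Round 2: Ana 10, Chen 6, Dana 5, Eli 4. Eli has the fewest and is eliminated.
Round 3: Ana 10, Chen 10, Dana 5. Dana has the fewest and is eliminated.
Round 4: Chen 15, Ana 10. Chen has a majority.

Gus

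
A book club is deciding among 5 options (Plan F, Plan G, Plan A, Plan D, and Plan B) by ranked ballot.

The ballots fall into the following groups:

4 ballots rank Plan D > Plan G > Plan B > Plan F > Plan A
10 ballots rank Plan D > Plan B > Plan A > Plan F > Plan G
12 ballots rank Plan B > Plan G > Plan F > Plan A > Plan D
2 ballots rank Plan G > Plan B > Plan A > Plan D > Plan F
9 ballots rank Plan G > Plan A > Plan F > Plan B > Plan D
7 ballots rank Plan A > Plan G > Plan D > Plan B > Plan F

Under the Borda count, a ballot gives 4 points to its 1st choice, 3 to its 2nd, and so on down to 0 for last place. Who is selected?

Borda scores:
  Plan F: 4·1 + 10·1 + 12·2 + 2·0 + 9·2 + 7·0 = 56
  Plan G: 4·3 + 10·0 + 12·3 + 2·4 + 9·4 + 7·3 = 113
  Plan A: 4·0 + 10·2 + 12·1 + 2·2 + 9·3 + 7·4 = 91
  Plan D: 4·4 + 10·4 + 12·0 + 2·1 + 9·0 + 7·2 = 72
  Plan B: 4·2 + 10·3 + 12·4 + 2·3 + 9·1 + 7·1 = 108
Plan G has the highest total.

Plan G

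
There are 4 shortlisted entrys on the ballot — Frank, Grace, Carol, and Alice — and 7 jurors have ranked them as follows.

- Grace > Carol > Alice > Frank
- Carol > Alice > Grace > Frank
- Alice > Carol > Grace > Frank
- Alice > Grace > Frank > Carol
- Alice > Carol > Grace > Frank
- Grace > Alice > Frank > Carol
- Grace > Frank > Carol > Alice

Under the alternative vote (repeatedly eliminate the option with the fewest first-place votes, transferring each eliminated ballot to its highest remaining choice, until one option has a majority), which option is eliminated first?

Round 1: Grace 3, Alice 3, Carol 1, Frank 0. Frank has the fewest and is eliminated.
Round 2: Grace 3, Alice 3, Carol 1. Carol has the fewest and is eliminated.
Round 3: Alice 4, Grace 3. Alice has a majority.

Frank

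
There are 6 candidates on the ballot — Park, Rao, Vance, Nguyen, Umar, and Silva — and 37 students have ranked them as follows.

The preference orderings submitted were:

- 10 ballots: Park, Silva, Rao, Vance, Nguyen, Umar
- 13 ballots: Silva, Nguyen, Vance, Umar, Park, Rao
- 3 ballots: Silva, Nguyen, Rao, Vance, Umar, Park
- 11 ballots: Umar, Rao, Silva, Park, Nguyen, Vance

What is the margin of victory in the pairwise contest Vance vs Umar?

15

Ballots ranking Vance above Umar: 10+13+3 = 26.
Ballots ranking Umar above Vance: 11.
Vance wins 26–11, a margin of 15.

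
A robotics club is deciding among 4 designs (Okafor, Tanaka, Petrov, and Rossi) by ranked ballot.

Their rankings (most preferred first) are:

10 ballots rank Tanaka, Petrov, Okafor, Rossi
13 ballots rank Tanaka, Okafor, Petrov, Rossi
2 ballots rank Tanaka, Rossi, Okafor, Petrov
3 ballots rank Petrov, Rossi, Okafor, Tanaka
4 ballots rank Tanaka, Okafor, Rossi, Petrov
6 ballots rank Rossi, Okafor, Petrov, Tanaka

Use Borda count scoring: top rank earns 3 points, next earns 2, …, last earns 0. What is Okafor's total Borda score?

Borda scores:
  Okafor: 10·1 + 13·2 + 2·1 + 3·1 + 4·2 + 6·2 = 61
  Tanaka: 10·3 + 13·3 + 2·3 + 3·0 + 4·3 + 6·0 = 87
  Petrov: 10·2 + 13·1 + 2·0 + 3·3 + 4·0 + 6·1 = 48
  Rossi: 10·0 + 13·0 + 2·2 + 3·2 + 4·1 + 6·3 = 32

61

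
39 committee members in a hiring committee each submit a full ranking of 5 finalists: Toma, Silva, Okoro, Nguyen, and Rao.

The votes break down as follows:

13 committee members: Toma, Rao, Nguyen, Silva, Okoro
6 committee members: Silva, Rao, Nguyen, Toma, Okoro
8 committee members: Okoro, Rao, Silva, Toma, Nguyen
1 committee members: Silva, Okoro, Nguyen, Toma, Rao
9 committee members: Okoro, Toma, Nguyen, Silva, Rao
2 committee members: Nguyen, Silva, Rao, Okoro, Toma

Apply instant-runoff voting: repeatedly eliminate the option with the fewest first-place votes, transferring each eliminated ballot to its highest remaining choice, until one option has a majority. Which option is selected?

Okoro

Round 1: Okoro 17, Toma 13, Silva 7, Nguyen 2, Rao 0. Rao has the fewest and is eliminated.
Round 2: Okoro 17, Toma 13, Silva 7, Nguyen 2. Nguyen has the fewest and is eliminated.
Round 3: Okoro 17, Toma 13, Silva 9. Silva has the fewest and is eliminated.
Round 4: Okoro 20, Toma 19. Okoro has a majority.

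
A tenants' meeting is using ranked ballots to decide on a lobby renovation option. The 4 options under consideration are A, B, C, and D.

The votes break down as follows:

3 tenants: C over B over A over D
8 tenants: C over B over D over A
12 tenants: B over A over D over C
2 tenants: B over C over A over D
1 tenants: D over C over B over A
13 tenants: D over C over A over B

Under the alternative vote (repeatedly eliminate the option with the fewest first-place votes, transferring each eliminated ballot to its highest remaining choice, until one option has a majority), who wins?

B

Round 1: B 14, D 14, C 11, A 0. A has the fewest and is eliminated.
Round 2: B 14, D 14, C 11. C has the fewest and is eliminated.
Round 3: B 25, D 14. B has a majority.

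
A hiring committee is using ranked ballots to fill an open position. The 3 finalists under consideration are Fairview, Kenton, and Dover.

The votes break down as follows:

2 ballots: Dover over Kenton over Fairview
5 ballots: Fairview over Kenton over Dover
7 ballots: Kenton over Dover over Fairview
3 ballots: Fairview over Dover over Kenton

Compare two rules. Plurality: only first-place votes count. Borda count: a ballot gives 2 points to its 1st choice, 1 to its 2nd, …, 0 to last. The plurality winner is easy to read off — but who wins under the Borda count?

Kenton

Plurality first-place counts: Fairview 8, Kenton 7, Dover 2 → Fairview.
Borda totals: Fairview 16, Kenton 21, Dover 14 → Kenton.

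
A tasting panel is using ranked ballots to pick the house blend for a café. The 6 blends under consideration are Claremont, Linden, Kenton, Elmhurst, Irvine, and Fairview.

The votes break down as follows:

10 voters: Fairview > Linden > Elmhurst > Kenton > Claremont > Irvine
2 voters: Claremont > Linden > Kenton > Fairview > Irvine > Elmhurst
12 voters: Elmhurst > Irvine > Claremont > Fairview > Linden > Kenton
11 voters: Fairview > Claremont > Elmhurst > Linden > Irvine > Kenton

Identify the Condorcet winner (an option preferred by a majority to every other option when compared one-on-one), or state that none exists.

Fairview

Head-to-head results (35 voters total):
Claremont vs Linden: Claremont wins 25–10.
Claremont vs Kenton: Claremont wins 25–10.
Claremont vs Elmhurst: Elmhurst wins 22–13.
Claremont vs Irvine: Claremont wins 23–12.
Claremont vs Fairview: Fairview wins 21–14.
Linden vs Kenton: Linden wins 35–0.
Linden vs Elmhurst: Elmhurst wins 23–12.
Linden vs Irvine: Linden wins 23–12.
Linden vs Fairview: Fairview wins 33–2.
Kenton vs Elmhurst: Elmhurst wins 33–2.
Kenton vs Irvine: Irvine wins 23–12.
Kenton vs Fairview: Fairview wins 33–2.
Elmhurst vs Irvine: Elmhurst wins 33–2.
Elmhurst vs Fairview: Fairview wins 23–12.
Irvine vs Fairview: Fairview wins 23–12.
Fairview beats each rival — Claremont (21–14), Linden (33–2), Kenton (33–2), Elmhurst (23–12), Irvine (23–12) — so Fairview is the Condorcet winner.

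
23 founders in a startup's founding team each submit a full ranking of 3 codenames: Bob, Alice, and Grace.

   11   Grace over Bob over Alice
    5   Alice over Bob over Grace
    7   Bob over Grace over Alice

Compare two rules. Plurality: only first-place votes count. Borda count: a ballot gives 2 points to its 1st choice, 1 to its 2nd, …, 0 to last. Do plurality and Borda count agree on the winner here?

No

Plurality first-place counts: Bob 7, Alice 5, Grace 11 → Grace.
Borda totals: Bob 30, Alice 10, Grace 29 → Bob.
The two rules disagree: plurality picks Grace, Borda picks Bob.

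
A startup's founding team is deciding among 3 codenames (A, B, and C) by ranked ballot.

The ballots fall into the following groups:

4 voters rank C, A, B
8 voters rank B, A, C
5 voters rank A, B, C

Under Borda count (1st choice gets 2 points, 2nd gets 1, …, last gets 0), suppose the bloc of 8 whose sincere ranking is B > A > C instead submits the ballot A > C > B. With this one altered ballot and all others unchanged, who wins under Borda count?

Borda totals with the altered ballot: A 30, B 5, C 16.
The winner is unchanged: still A.

A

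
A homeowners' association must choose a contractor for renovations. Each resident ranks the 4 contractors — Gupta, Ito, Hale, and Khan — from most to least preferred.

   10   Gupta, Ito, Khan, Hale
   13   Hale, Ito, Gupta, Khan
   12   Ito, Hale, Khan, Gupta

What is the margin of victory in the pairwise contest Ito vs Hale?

9

Ballots ranking Ito above Hale: 10+12 = 22.
Ballots ranking Hale above Ito: 13.
Ito wins 22–13, a margin of 9.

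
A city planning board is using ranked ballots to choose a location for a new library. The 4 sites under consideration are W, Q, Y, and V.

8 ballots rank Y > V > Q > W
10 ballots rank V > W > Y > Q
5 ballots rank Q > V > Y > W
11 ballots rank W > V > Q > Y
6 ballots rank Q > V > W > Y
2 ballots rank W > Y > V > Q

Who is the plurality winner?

W

First-place vote totals:
  W: 13
  Q: 11
  Y: 8
  V: 10
W has the most first-place votes.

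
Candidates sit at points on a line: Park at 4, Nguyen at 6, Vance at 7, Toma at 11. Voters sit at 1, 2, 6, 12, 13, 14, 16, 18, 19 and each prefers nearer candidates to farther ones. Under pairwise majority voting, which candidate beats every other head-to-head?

With single-peaked preferences on a line, the Condorcet winner is the candidate closest to the median voter.
The median voter (position 13) is closest to Toma at 11.
Check: Toma vs Nguyen — voters closer to Toma: 6 of 9.

Toma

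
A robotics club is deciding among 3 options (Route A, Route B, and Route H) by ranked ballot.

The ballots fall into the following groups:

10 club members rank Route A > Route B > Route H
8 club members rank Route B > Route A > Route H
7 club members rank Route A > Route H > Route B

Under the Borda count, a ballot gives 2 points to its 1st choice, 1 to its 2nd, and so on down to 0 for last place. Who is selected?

Borda scores:
  Route A: 10·2 + 8·1 + 7·2 = 42
  Route B: 10·1 + 8·2 + 7·0 = 26
  Route H: 10·0 + 8·0 + 7·1 = 7
Route A has the highest total.

Route A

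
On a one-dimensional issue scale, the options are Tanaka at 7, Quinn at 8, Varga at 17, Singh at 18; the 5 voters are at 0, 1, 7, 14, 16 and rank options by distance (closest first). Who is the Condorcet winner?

Tanaka

With single-peaked preferences on a line, the Condorcet winner is the candidate closest to the median voter.
The median voter (position 7) is closest to Tanaka at 7.
Check: Tanaka vs Singh — voters closer to Tanaka: 3 of 5.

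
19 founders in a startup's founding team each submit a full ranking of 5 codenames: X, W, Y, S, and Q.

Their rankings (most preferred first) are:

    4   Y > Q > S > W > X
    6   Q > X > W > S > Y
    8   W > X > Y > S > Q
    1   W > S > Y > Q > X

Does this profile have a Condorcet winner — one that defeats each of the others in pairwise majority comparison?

Head-to-head results (19 voters total):
X vs W: W wins 13–6.
X vs Y: X wins 14–5.
X vs S: X wins 14–5.
X vs Q: Q wins 11–8.
W vs Y: W wins 15–4.
W vs S: W wins 15–4.
W vs Q: Q wins 10–9.
Y vs S: Y wins 12–7.
Y vs Q: Y wins 13–6.
S vs Q: Q wins 10–9.
No candidate beats all others: X beats Y beats Q beats X, a majority cycle.

No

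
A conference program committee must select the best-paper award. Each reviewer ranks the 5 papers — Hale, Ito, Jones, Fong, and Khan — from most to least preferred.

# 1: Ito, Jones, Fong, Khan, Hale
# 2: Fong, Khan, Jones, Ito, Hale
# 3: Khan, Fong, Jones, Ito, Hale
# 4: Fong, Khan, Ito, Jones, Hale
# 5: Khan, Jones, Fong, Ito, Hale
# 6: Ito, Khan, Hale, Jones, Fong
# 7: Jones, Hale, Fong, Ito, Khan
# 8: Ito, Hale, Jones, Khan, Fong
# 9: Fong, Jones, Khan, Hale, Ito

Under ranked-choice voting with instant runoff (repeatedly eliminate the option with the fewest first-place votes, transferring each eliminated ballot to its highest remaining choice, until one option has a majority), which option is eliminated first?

Hale

Round 1: Ito 3, Fong 3, Khan 2, Jones 1, Hale 0. Hale has the fewest and is eliminated.
Round 2: Ito 3, Fong 3, Khan 2, Jones 1. Jones has the fewest and is eliminated.
Round 3: Fong 4, Ito 3, Khan 2. Khan has the fewest and is eliminated.
Round 4: Fong 6, Ito 3. Fong has a majority.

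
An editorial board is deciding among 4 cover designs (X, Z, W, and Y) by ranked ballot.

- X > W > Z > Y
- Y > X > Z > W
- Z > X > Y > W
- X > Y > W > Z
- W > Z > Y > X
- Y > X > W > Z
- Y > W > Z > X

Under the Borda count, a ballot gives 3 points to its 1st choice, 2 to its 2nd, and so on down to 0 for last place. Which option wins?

Y

Borda scores:
  X: 3 + 2 + 2 + 3 + 0 + 2 + 0 = 12
  Z: 1 + 1 + 3 + 0 + 2 + 0 + 1 = 8
  W: 2 + 0 + 0 + 1 + 3 + 1 + 2 = 9
  Y: 0 + 3 + 1 + 2 + 1 + 3 + 3 = 13
Y has the highest total.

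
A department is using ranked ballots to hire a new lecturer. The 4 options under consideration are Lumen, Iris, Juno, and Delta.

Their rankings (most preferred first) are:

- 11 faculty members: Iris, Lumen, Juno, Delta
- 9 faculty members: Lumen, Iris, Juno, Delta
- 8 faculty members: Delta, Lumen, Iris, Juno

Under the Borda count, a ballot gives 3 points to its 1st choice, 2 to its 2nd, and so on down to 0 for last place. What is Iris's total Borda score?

Borda scores:
  Lumen: 11·2 + 9·3 + 8·2 = 65
  Iris: 11·3 + 9·2 + 8·1 = 59
  Juno: 11·1 + 9·1 + 8·0 = 20
  Delta: 11·0 + 9·0 + 8·3 = 24

59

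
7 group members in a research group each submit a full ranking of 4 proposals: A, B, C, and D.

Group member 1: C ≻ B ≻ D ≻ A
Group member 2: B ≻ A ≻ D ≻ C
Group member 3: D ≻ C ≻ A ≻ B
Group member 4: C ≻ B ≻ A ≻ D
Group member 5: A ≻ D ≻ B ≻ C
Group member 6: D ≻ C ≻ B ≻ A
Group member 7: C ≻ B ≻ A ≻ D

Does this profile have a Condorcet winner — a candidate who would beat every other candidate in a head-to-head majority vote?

Head-to-head results (7 voters total):
A vs B: B wins 5–2.
A vs C: C wins 5–2.
A vs D: A wins 4–3.
B vs C: C wins 5–2.
B vs D: B wins 4–3.
C vs D: D wins 4–3.
No candidate beats all others: A beats D beats C beats A, a majority cycle.

No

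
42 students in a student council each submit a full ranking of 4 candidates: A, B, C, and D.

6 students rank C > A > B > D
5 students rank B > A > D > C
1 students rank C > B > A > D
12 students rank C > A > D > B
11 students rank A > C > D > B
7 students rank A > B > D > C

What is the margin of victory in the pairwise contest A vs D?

Ballots ranking A above D: 6+5+1+12+11+7 = 42.
Ballots ranking D above A: 0.
A wins 42–0, a margin of 42.

42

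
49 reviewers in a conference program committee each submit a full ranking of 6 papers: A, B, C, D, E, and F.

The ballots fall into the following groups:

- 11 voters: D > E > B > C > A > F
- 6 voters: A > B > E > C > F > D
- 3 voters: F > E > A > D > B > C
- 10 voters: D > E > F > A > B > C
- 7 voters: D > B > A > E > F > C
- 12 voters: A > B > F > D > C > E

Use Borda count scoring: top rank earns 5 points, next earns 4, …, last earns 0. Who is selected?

Borda scores:
  A: 11·1 + 6·5 + 3·3 + 10·2 + 7·3 + 12·5 = 151
  B: 11·3 + 6·4 + 3·1 + 10·1 + 7·4 + 12·4 = 146
  C: 11·2 + 6·2 + 3·0 + 10·0 + 7·0 + 12·1 = 46
  D: 11·5 + 6·0 + 3·2 + 10·5 + 7·5 + 12·2 = 170
  E: 11·4 + 6·3 + 3·4 + 10·4 + 7·2 + 12·0 = 128
  F: 11·0 + 6·1 + 3·5 + 10·3 + 7·1 + 12·3 = 94
D has the highest total.

D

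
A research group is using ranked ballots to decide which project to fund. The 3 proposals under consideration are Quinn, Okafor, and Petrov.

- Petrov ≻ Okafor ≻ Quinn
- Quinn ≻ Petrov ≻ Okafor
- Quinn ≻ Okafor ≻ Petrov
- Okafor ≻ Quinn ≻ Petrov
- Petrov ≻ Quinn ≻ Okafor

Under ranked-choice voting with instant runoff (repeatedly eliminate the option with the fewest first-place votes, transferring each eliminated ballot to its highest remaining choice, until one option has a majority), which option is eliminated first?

Okafor

Round 1: Quinn 2, Petrov 2, Okafor 1. Okafor has the fewest and is eliminated.
Round 2: Quinn 3, Petrov 2. Quinn has a majority.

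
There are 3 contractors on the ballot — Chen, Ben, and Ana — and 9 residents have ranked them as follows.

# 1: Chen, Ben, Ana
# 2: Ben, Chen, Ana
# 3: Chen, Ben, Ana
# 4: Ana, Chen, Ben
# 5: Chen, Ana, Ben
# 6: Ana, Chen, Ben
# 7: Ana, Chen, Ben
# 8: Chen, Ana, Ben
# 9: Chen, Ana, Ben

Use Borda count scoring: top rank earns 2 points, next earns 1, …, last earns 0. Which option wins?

Chen

Borda scores:
  Chen: 2 + 1 + 2 + 1 + 2 + 1 + 1 + 2 + 2 = 14
  Ben: 1 + 2 + 1 + 0 + 0 + 0 + 0 + 0 + 0 = 4
  Ana: 0 + 0 + 0 + 2 + 1 + 2 + 2 + 1 + 1 = 9
Chen has the highest total.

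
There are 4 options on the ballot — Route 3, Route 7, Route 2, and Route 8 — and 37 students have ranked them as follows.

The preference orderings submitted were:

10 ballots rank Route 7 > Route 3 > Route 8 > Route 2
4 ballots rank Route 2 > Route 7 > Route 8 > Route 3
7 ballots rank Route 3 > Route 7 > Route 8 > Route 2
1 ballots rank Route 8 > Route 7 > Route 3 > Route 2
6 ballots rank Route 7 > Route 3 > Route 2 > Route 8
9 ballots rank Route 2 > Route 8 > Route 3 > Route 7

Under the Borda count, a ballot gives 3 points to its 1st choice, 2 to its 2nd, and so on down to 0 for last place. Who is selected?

Borda scores:
  Route 3: 10·2 + 4·0 + 7·3 + 1 + 6·2 + 9·1 = 63
  Route 7: 10·3 + 4·2 + 7·2 + 2 + 6·3 + 9·0 = 72
  Route 2: 10·0 + 4·3 + 7·0 + 0 + 6·1 + 9·3 = 45
  Route 8: 10·1 + 4·1 + 7·1 + 3 + 6·0 + 9·2 = 42
Route 7 has the highest total.

Route 7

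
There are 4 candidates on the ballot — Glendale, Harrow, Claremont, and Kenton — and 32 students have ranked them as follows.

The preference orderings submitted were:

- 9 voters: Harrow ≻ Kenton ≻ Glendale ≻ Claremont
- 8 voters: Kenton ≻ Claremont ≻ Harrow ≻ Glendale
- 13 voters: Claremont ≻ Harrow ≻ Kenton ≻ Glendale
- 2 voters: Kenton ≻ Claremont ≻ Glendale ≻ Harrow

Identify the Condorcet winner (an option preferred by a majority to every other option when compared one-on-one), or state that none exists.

Head-to-head results (32 voters total):
Glendale vs Harrow: Harrow wins 30–2.
Glendale vs Claremont: Claremont wins 23–9.
Glendale vs Kenton: Kenton wins 32–0.
Harrow vs Claremont: Claremont wins 23–9.
Harrow vs Kenton: Harrow wins 22–10.
Claremont vs Kenton: Kenton wins 19–13.
No candidate beats all others: Harrow beats Kenton beats Claremont beats Harrow, a majority cycle.

No Condorcet winner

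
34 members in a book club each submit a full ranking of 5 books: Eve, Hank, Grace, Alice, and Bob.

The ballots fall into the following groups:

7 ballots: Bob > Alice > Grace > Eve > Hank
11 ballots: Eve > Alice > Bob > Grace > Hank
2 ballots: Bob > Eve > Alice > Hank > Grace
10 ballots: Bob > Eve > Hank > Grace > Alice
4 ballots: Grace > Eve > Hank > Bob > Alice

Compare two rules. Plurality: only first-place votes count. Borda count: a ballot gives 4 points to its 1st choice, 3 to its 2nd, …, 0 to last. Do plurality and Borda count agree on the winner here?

Yes

Plurality first-place counts: Eve 11, Hank 0, Grace 4, Alice 0, Bob 19 → Bob.
Borda totals: Eve 99, Hank 30, Grace 51, Alice 58, Bob 102 → Bob.
The two rules agree on Bob.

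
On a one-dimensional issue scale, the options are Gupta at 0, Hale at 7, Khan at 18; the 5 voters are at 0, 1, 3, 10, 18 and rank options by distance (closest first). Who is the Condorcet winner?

Gupta

With single-peaked preferences on a line, the Condorcet winner is the candidate closest to the median voter.
The median voter (position 3) is closest to Gupta at 0.
Check: Gupta vs Khan — voters closer to Gupta: 3 of 5.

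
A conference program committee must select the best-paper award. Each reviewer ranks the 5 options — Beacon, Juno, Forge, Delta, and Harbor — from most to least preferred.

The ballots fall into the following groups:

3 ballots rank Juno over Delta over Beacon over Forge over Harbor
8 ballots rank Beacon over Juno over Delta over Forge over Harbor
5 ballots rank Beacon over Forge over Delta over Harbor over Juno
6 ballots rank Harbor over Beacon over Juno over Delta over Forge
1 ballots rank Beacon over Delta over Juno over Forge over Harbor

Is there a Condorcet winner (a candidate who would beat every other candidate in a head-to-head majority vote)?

Head-to-head results (23 voters total):
Beacon vs Juno: Beacon wins 20–3.
Beacon vs Forge: Beacon wins 23–0.
Beacon vs Delta: Beacon wins 20–3.
Beacon vs Harbor: Beacon wins 17–6.
Juno vs Forge: Juno wins 18–5.
Juno vs Delta: Juno wins 17–6.
Juno vs Harbor: Juno wins 12–11.
Forge vs Delta: Delta wins 18–5.
Forge vs Harbor: Forge wins 17–6.
Delta vs Harbor: Delta wins 17–6.
Beacon beats each rival — Juno (20–3), Forge (23–0), Delta (20–3), Harbor (17–6) — so Beacon is the Condorcet winner.

Yes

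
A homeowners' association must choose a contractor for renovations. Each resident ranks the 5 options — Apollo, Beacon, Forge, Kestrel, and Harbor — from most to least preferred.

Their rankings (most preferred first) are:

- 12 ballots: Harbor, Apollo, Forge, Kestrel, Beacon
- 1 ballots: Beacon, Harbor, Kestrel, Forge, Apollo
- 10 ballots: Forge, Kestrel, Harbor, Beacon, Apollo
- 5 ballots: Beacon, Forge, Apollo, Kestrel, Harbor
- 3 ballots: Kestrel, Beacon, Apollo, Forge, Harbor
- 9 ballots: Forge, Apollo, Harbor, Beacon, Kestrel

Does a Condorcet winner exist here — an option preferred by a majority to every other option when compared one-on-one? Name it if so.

Head-to-head results (40 voters total):
Apollo vs Beacon: Apollo wins 21–19.
Apollo vs Forge: Forge wins 25–15.
Apollo vs Kestrel: Apollo wins 26–14.
Apollo vs Harbor: Harbor wins 23–17.
Beacon vs Forge: Forge wins 31–9.
Beacon vs Kestrel: Kestrel wins 25–15.
Beacon vs Harbor: Harbor wins 31–9.
Forge vs Kestrel: Forge wins 36–4.
Forge vs Harbor: Forge wins 27–13.
Kestrel vs Harbor: Harbor wins 22–18.
Forge beats each rival — Apollo (25–15), Beacon (31–9), Kestrel (36–4), Harbor (27–13) — so Forge is the Condorcet winner.

Forge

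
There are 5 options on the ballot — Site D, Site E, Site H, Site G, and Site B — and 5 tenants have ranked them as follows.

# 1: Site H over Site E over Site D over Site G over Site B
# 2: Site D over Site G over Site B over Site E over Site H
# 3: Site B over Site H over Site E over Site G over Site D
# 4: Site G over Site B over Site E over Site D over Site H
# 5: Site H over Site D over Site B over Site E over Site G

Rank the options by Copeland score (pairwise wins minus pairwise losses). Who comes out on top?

Site H

Pairwise results:
  Site D vs Site E: Site E wins 3–2.
  Site D vs Site H: Site H wins 3–2.
  Site D vs Site G: Site D wins 3–2.
  Site D vs Site B: Site D wins 3–2.
  Site E vs Site H: Site H wins 3–2.
  Site E vs Site G: Site E wins 3–2.
  Site E vs Site B: Site B wins 4–1.
  Site H vs Site G: Site H wins 3–2.
  Site H vs Site B: Site B wins 3–2.
  Site G vs Site B: Site G wins 3–2.
Copeland scores (wins − losses):
  Site D: 2 − 2 = 0
  Site E: 2 − 2 = 0
  Site H: 3 − 1 = 2
  Site G: 1 − 3 = -2
  Site B: 2 − 2 = 0
Site H has the best Copeland score.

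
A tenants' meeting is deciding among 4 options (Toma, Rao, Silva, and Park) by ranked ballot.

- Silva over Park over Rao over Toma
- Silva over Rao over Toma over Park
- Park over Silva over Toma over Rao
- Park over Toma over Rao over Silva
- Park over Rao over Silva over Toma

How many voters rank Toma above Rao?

2

Ballots ranking Toma above Rao: 2.
Ballots ranking Rao above Toma: 3.
So 2 of 5 voters prefer Toma to Rao.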